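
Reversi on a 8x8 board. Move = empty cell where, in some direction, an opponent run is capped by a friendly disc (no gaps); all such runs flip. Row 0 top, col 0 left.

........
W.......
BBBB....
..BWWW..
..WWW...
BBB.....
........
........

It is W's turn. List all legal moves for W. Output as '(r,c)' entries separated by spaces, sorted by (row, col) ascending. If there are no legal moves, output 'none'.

(1,1): flips 1 -> legal
(1,2): flips 3 -> legal
(1,3): flips 1 -> legal
(1,4): no bracket -> illegal
(2,4): no bracket -> illegal
(3,0): flips 1 -> legal
(3,1): flips 1 -> legal
(4,0): no bracket -> illegal
(4,1): no bracket -> illegal
(5,3): no bracket -> illegal
(6,0): flips 1 -> legal
(6,1): flips 1 -> legal
(6,2): flips 1 -> legal
(6,3): no bracket -> illegal

Answer: (1,1) (1,2) (1,3) (3,0) (3,1) (6,0) (6,1) (6,2)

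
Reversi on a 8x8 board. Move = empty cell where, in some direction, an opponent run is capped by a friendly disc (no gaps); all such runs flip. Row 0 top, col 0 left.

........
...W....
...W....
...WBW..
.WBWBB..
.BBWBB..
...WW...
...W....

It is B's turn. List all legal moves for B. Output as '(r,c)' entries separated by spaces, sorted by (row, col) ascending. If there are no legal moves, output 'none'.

Answer: (1,2) (2,2) (2,4) (2,5) (2,6) (3,0) (3,1) (3,2) (3,6) (4,0) (6,2) (7,2) (7,4) (7,5)

Derivation:
(0,2): no bracket -> illegal
(0,3): no bracket -> illegal
(0,4): no bracket -> illegal
(1,2): flips 1 -> legal
(1,4): no bracket -> illegal
(2,2): flips 1 -> legal
(2,4): flips 1 -> legal
(2,5): flips 1 -> legal
(2,6): flips 1 -> legal
(3,0): flips 1 -> legal
(3,1): flips 1 -> legal
(3,2): flips 2 -> legal
(3,6): flips 1 -> legal
(4,0): flips 1 -> legal
(4,6): no bracket -> illegal
(5,0): no bracket -> illegal
(6,2): flips 1 -> legal
(6,5): no bracket -> illegal
(7,2): flips 1 -> legal
(7,4): flips 2 -> legal
(7,5): flips 2 -> legal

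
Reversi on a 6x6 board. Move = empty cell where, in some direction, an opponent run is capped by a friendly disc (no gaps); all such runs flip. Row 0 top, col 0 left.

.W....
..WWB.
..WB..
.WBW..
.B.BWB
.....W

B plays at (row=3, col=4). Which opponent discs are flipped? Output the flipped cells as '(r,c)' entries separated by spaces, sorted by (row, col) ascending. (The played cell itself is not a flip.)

Answer: (3,3)

Derivation:
Dir NW: first cell 'B' (not opp) -> no flip
Dir N: first cell '.' (not opp) -> no flip
Dir NE: first cell '.' (not opp) -> no flip
Dir W: opp run (3,3) capped by B -> flip
Dir E: first cell '.' (not opp) -> no flip
Dir SW: first cell 'B' (not opp) -> no flip
Dir S: opp run (4,4), next='.' -> no flip
Dir SE: first cell 'B' (not opp) -> no flip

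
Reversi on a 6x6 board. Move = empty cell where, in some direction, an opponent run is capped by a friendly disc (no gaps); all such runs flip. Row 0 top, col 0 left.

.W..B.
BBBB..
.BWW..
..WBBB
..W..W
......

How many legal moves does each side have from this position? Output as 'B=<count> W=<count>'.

Answer: B=6 W=9

Derivation:
-- B to move --
(0,0): no bracket -> illegal
(0,2): no bracket -> illegal
(1,4): no bracket -> illegal
(2,4): flips 2 -> legal
(3,1): flips 2 -> legal
(4,1): no bracket -> illegal
(4,3): flips 1 -> legal
(4,4): no bracket -> illegal
(5,1): flips 1 -> legal
(5,2): flips 3 -> legal
(5,3): no bracket -> illegal
(5,4): no bracket -> illegal
(5,5): flips 1 -> legal
B mobility = 6
-- W to move --
(0,0): flips 1 -> legal
(0,2): flips 1 -> legal
(0,3): flips 1 -> legal
(0,5): no bracket -> illegal
(1,4): no bracket -> illegal
(1,5): no bracket -> illegal
(2,0): flips 1 -> legal
(2,4): flips 1 -> legal
(2,5): flips 1 -> legal
(3,0): no bracket -> illegal
(3,1): flips 2 -> legal
(4,3): flips 1 -> legal
(4,4): flips 1 -> legal
W mobility = 9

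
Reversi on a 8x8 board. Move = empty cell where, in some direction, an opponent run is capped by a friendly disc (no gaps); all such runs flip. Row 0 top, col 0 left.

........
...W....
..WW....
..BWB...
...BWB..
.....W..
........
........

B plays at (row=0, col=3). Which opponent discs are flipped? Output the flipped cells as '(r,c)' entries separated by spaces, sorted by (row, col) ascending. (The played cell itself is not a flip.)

Dir NW: edge -> no flip
Dir N: edge -> no flip
Dir NE: edge -> no flip
Dir W: first cell '.' (not opp) -> no flip
Dir E: first cell '.' (not opp) -> no flip
Dir SW: first cell '.' (not opp) -> no flip
Dir S: opp run (1,3) (2,3) (3,3) capped by B -> flip
Dir SE: first cell '.' (not opp) -> no flip

Answer: (1,3) (2,3) (3,3)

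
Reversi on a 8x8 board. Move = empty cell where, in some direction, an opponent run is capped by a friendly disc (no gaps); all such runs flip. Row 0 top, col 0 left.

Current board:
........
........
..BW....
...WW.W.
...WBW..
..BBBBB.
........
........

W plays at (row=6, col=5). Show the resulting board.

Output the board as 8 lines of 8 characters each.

Place W at (6,5); scan 8 dirs for brackets.
Dir NW: opp run (5,4) capped by W -> flip
Dir N: opp run (5,5) capped by W -> flip
Dir NE: opp run (5,6), next='.' -> no flip
Dir W: first cell '.' (not opp) -> no flip
Dir E: first cell '.' (not opp) -> no flip
Dir SW: first cell '.' (not opp) -> no flip
Dir S: first cell '.' (not opp) -> no flip
Dir SE: first cell '.' (not opp) -> no flip
All flips: (5,4) (5,5)

Answer: ........
........
..BW....
...WW.W.
...WBW..
..BBWWB.
.....W..
........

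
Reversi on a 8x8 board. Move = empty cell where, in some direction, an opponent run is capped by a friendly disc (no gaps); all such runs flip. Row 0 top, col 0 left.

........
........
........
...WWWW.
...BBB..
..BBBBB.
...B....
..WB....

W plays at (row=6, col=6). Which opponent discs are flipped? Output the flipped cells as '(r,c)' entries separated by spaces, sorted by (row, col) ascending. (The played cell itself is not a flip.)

Dir NW: opp run (5,5) (4,4) capped by W -> flip
Dir N: opp run (5,6), next='.' -> no flip
Dir NE: first cell '.' (not opp) -> no flip
Dir W: first cell '.' (not opp) -> no flip
Dir E: first cell '.' (not opp) -> no flip
Dir SW: first cell '.' (not opp) -> no flip
Dir S: first cell '.' (not opp) -> no flip
Dir SE: first cell '.' (not opp) -> no flip

Answer: (4,4) (5,5)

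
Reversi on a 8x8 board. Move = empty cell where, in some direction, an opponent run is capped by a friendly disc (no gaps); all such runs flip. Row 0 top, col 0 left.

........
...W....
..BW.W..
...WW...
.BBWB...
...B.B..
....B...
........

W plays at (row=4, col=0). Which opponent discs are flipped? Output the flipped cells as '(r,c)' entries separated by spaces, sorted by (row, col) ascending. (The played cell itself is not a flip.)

Answer: (4,1) (4,2)

Derivation:
Dir NW: edge -> no flip
Dir N: first cell '.' (not opp) -> no flip
Dir NE: first cell '.' (not opp) -> no flip
Dir W: edge -> no flip
Dir E: opp run (4,1) (4,2) capped by W -> flip
Dir SW: edge -> no flip
Dir S: first cell '.' (not opp) -> no flip
Dir SE: first cell '.' (not opp) -> no flip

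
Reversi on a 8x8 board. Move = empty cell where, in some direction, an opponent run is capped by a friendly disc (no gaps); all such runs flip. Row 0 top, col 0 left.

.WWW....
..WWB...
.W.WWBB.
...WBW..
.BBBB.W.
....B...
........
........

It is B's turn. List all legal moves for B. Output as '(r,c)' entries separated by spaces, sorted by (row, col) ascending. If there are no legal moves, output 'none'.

(0,0): no bracket -> illegal
(0,4): no bracket -> illegal
(1,0): no bracket -> illegal
(1,1): flips 2 -> legal
(1,5): flips 2 -> legal
(2,0): no bracket -> illegal
(2,2): flips 3 -> legal
(3,0): no bracket -> illegal
(3,1): no bracket -> illegal
(3,2): flips 2 -> legal
(3,6): flips 1 -> legal
(3,7): no bracket -> illegal
(4,5): flips 1 -> legal
(4,7): no bracket -> illegal
(5,5): no bracket -> illegal
(5,6): no bracket -> illegal
(5,7): no bracket -> illegal

Answer: (1,1) (1,5) (2,2) (3,2) (3,6) (4,5)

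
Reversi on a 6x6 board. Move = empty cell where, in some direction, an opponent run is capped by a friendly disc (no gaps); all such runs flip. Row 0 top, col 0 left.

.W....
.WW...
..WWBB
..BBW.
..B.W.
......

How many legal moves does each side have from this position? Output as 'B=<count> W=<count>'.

-- B to move --
(0,0): flips 2 -> legal
(0,2): flips 2 -> legal
(0,3): no bracket -> illegal
(1,0): no bracket -> illegal
(1,3): flips 1 -> legal
(1,4): flips 1 -> legal
(2,0): no bracket -> illegal
(2,1): flips 2 -> legal
(3,1): no bracket -> illegal
(3,5): flips 1 -> legal
(4,3): flips 1 -> legal
(4,5): no bracket -> illegal
(5,3): no bracket -> illegal
(5,4): flips 2 -> legal
(5,5): flips 1 -> legal
B mobility = 9
-- W to move --
(1,3): no bracket -> illegal
(1,4): flips 1 -> legal
(1,5): no bracket -> illegal
(2,1): no bracket -> illegal
(3,1): flips 2 -> legal
(3,5): no bracket -> illegal
(4,1): flips 1 -> legal
(4,3): flips 1 -> legal
(5,1): no bracket -> illegal
(5,2): flips 2 -> legal
(5,3): no bracket -> illegal
W mobility = 5

Answer: B=9 W=5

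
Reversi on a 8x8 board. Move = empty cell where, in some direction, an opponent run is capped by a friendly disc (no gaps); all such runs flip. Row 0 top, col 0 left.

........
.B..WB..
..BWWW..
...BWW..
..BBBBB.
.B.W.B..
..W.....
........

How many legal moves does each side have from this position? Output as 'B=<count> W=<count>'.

-- B to move --
(0,3): no bracket -> illegal
(0,4): flips 3 -> legal
(0,5): no bracket -> illegal
(1,2): flips 2 -> legal
(1,3): flips 4 -> legal
(1,6): flips 2 -> legal
(2,6): flips 4 -> legal
(3,2): no bracket -> illegal
(3,6): flips 2 -> legal
(5,2): no bracket -> illegal
(5,4): no bracket -> illegal
(6,1): no bracket -> illegal
(6,3): flips 1 -> legal
(6,4): flips 1 -> legal
(7,1): flips 2 -> legal
(7,2): no bracket -> illegal
(7,3): flips 1 -> legal
B mobility = 10
-- W to move --
(0,0): no bracket -> illegal
(0,1): no bracket -> illegal
(0,2): no bracket -> illegal
(0,4): no bracket -> illegal
(0,5): flips 1 -> legal
(0,6): flips 1 -> legal
(1,0): no bracket -> illegal
(1,2): no bracket -> illegal
(1,3): no bracket -> illegal
(1,6): flips 1 -> legal
(2,0): no bracket -> illegal
(2,1): flips 1 -> legal
(2,6): no bracket -> illegal
(3,1): flips 1 -> legal
(3,2): flips 1 -> legal
(3,6): no bracket -> illegal
(3,7): no bracket -> illegal
(4,0): flips 1 -> legal
(4,1): no bracket -> illegal
(4,7): no bracket -> illegal
(5,0): no bracket -> illegal
(5,2): flips 1 -> legal
(5,4): flips 1 -> legal
(5,6): flips 1 -> legal
(5,7): flips 1 -> legal
(6,0): flips 3 -> legal
(6,1): no bracket -> illegal
(6,4): no bracket -> illegal
(6,5): flips 2 -> legal
(6,6): no bracket -> illegal
W mobility = 13

Answer: B=10 W=13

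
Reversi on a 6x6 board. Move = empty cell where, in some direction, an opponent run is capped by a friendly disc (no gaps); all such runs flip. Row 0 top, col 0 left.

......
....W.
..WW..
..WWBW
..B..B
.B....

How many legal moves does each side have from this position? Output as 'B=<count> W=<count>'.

Answer: B=4 W=2

Derivation:
-- B to move --
(0,3): no bracket -> illegal
(0,4): no bracket -> illegal
(0,5): no bracket -> illegal
(1,1): no bracket -> illegal
(1,2): flips 3 -> legal
(1,3): no bracket -> illegal
(1,5): no bracket -> illegal
(2,1): no bracket -> illegal
(2,4): flips 1 -> legal
(2,5): flips 1 -> legal
(3,1): flips 2 -> legal
(4,1): no bracket -> illegal
(4,3): no bracket -> illegal
(4,4): no bracket -> illegal
B mobility = 4
-- W to move --
(2,4): no bracket -> illegal
(2,5): no bracket -> illegal
(3,1): no bracket -> illegal
(4,0): no bracket -> illegal
(4,1): no bracket -> illegal
(4,3): no bracket -> illegal
(4,4): no bracket -> illegal
(5,0): no bracket -> illegal
(5,2): flips 1 -> legal
(5,3): no bracket -> illegal
(5,4): no bracket -> illegal
(5,5): flips 1 -> legal
W mobility = 2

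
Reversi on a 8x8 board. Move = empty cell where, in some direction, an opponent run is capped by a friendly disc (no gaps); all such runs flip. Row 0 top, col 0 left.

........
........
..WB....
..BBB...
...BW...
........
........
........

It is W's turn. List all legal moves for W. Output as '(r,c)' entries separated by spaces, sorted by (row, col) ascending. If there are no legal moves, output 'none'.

Answer: (2,4) (4,2)

Derivation:
(1,2): no bracket -> illegal
(1,3): no bracket -> illegal
(1,4): no bracket -> illegal
(2,1): no bracket -> illegal
(2,4): flips 2 -> legal
(2,5): no bracket -> illegal
(3,1): no bracket -> illegal
(3,5): no bracket -> illegal
(4,1): no bracket -> illegal
(4,2): flips 2 -> legal
(4,5): no bracket -> illegal
(5,2): no bracket -> illegal
(5,3): no bracket -> illegal
(5,4): no bracket -> illegal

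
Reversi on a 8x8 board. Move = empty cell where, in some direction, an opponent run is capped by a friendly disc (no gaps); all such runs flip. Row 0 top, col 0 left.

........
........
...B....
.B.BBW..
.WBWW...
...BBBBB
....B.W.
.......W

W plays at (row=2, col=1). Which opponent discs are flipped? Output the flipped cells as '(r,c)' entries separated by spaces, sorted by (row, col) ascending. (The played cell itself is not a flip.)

Dir NW: first cell '.' (not opp) -> no flip
Dir N: first cell '.' (not opp) -> no flip
Dir NE: first cell '.' (not opp) -> no flip
Dir W: first cell '.' (not opp) -> no flip
Dir E: first cell '.' (not opp) -> no flip
Dir SW: first cell '.' (not opp) -> no flip
Dir S: opp run (3,1) capped by W -> flip
Dir SE: first cell '.' (not opp) -> no flip

Answer: (3,1)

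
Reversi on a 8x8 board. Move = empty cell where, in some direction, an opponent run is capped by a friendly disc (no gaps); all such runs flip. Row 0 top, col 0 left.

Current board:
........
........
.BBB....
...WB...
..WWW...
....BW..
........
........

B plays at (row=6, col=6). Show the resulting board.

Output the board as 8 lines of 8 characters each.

Place B at (6,6); scan 8 dirs for brackets.
Dir NW: opp run (5,5) (4,4) (3,3) capped by B -> flip
Dir N: first cell '.' (not opp) -> no flip
Dir NE: first cell '.' (not opp) -> no flip
Dir W: first cell '.' (not opp) -> no flip
Dir E: first cell '.' (not opp) -> no flip
Dir SW: first cell '.' (not opp) -> no flip
Dir S: first cell '.' (not opp) -> no flip
Dir SE: first cell '.' (not opp) -> no flip
All flips: (3,3) (4,4) (5,5)

Answer: ........
........
.BBB....
...BB...
..WWB...
....BB..
......B.
........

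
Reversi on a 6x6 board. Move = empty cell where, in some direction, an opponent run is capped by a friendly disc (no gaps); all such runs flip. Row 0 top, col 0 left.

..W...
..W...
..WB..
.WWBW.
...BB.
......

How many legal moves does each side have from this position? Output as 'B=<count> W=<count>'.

Answer: B=9 W=5

Derivation:
-- B to move --
(0,1): flips 1 -> legal
(0,3): no bracket -> illegal
(1,1): flips 1 -> legal
(1,3): no bracket -> illegal
(2,0): no bracket -> illegal
(2,1): flips 2 -> legal
(2,4): flips 1 -> legal
(2,5): flips 1 -> legal
(3,0): flips 2 -> legal
(3,5): flips 1 -> legal
(4,0): no bracket -> illegal
(4,1): flips 1 -> legal
(4,2): no bracket -> illegal
(4,5): flips 1 -> legal
B mobility = 9
-- W to move --
(1,3): no bracket -> illegal
(1,4): flips 1 -> legal
(2,4): flips 1 -> legal
(3,5): no bracket -> illegal
(4,2): no bracket -> illegal
(4,5): no bracket -> illegal
(5,2): flips 1 -> legal
(5,3): no bracket -> illegal
(5,4): flips 2 -> legal
(5,5): flips 2 -> legal
W mobility = 5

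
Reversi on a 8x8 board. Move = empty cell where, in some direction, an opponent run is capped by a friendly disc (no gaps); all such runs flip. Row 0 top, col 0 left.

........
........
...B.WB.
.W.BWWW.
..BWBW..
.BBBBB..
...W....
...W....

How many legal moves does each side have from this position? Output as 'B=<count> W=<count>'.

-- B to move --
(1,4): no bracket -> illegal
(1,5): flips 3 -> legal
(1,6): flips 3 -> legal
(2,0): flips 1 -> legal
(2,1): no bracket -> illegal
(2,2): no bracket -> illegal
(2,4): flips 2 -> legal
(2,7): flips 2 -> legal
(3,0): no bracket -> illegal
(3,2): flips 1 -> legal
(3,7): flips 3 -> legal
(4,0): no bracket -> illegal
(4,1): no bracket -> illegal
(4,6): flips 2 -> legal
(4,7): no bracket -> illegal
(5,6): flips 2 -> legal
(6,2): no bracket -> illegal
(6,4): no bracket -> illegal
(7,2): flips 1 -> legal
(7,4): flips 1 -> legal
B mobility = 11
-- W to move --
(1,2): flips 1 -> legal
(1,3): flips 2 -> legal
(1,4): no bracket -> illegal
(1,5): no bracket -> illegal
(1,6): flips 1 -> legal
(1,7): flips 1 -> legal
(2,2): no bracket -> illegal
(2,4): no bracket -> illegal
(2,7): flips 1 -> legal
(3,2): flips 1 -> legal
(3,7): no bracket -> illegal
(4,0): no bracket -> illegal
(4,1): flips 2 -> legal
(4,6): no bracket -> illegal
(5,0): no bracket -> illegal
(5,6): no bracket -> illegal
(6,0): no bracket -> illegal
(6,1): flips 1 -> legal
(6,2): flips 2 -> legal
(6,4): flips 4 -> legal
(6,5): flips 2 -> legal
(6,6): no bracket -> illegal
W mobility = 11

Answer: B=11 W=11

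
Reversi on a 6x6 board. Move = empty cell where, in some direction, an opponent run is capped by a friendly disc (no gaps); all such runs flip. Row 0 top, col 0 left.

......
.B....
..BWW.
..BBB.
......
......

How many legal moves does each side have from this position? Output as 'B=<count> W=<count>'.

-- B to move --
(1,2): flips 1 -> legal
(1,3): flips 1 -> legal
(1,4): flips 2 -> legal
(1,5): flips 1 -> legal
(2,5): flips 2 -> legal
(3,5): no bracket -> illegal
B mobility = 5
-- W to move --
(0,0): no bracket -> illegal
(0,1): no bracket -> illegal
(0,2): no bracket -> illegal
(1,0): no bracket -> illegal
(1,2): no bracket -> illegal
(1,3): no bracket -> illegal
(2,0): no bracket -> illegal
(2,1): flips 1 -> legal
(2,5): no bracket -> illegal
(3,1): no bracket -> illegal
(3,5): no bracket -> illegal
(4,1): flips 1 -> legal
(4,2): flips 1 -> legal
(4,3): flips 1 -> legal
(4,4): flips 1 -> legal
(4,5): flips 1 -> legal
W mobility = 6

Answer: B=5 W=6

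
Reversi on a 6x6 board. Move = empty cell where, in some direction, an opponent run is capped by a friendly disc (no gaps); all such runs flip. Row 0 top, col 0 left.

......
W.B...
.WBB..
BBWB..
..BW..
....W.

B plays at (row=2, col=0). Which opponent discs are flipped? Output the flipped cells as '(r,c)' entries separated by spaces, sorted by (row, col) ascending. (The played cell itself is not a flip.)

Dir NW: edge -> no flip
Dir N: opp run (1,0), next='.' -> no flip
Dir NE: first cell '.' (not opp) -> no flip
Dir W: edge -> no flip
Dir E: opp run (2,1) capped by B -> flip
Dir SW: edge -> no flip
Dir S: first cell 'B' (not opp) -> no flip
Dir SE: first cell 'B' (not opp) -> no flip

Answer: (2,1)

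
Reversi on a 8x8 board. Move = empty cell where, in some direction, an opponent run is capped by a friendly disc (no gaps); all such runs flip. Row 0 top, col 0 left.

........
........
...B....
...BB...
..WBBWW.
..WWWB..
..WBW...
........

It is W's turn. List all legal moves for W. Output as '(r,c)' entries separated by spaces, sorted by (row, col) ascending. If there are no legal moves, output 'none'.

Answer: (1,2) (1,3) (2,4) (2,5) (3,2) (3,5) (5,6) (6,5) (7,2) (7,3) (7,4)

Derivation:
(1,2): flips 2 -> legal
(1,3): flips 3 -> legal
(1,4): no bracket -> illegal
(2,2): no bracket -> illegal
(2,4): flips 3 -> legal
(2,5): flips 2 -> legal
(3,2): flips 1 -> legal
(3,5): flips 1 -> legal
(5,6): flips 1 -> legal
(6,5): flips 1 -> legal
(6,6): no bracket -> illegal
(7,2): flips 1 -> legal
(7,3): flips 1 -> legal
(7,4): flips 1 -> legal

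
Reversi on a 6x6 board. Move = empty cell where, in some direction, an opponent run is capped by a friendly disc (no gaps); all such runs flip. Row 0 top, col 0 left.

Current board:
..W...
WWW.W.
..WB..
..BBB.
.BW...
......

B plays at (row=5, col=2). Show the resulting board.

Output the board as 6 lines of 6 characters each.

Answer: ..W...
WWW.W.
..WB..
..BBB.
.BB...
..B...

Derivation:
Place B at (5,2); scan 8 dirs for brackets.
Dir NW: first cell 'B' (not opp) -> no flip
Dir N: opp run (4,2) capped by B -> flip
Dir NE: first cell '.' (not opp) -> no flip
Dir W: first cell '.' (not opp) -> no flip
Dir E: first cell '.' (not opp) -> no flip
Dir SW: edge -> no flip
Dir S: edge -> no flip
Dir SE: edge -> no flip
All flips: (4,2)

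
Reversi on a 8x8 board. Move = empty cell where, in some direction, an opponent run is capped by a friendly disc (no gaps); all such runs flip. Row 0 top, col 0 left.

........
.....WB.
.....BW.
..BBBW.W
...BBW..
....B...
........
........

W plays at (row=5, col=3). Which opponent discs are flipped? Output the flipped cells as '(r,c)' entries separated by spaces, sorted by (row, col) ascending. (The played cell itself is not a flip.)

Answer: (4,4)

Derivation:
Dir NW: first cell '.' (not opp) -> no flip
Dir N: opp run (4,3) (3,3), next='.' -> no flip
Dir NE: opp run (4,4) capped by W -> flip
Dir W: first cell '.' (not opp) -> no flip
Dir E: opp run (5,4), next='.' -> no flip
Dir SW: first cell '.' (not opp) -> no flip
Dir S: first cell '.' (not opp) -> no flip
Dir SE: first cell '.' (not opp) -> no flip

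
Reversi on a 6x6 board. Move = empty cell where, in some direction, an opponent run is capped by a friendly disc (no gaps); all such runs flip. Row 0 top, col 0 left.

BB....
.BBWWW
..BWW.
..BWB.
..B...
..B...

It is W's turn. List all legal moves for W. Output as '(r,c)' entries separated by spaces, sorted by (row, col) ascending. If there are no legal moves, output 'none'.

Answer: (1,0) (2,1) (3,1) (3,5) (4,1) (4,4) (4,5) (5,1)

Derivation:
(0,2): no bracket -> illegal
(0,3): no bracket -> illegal
(1,0): flips 2 -> legal
(2,0): no bracket -> illegal
(2,1): flips 1 -> legal
(2,5): no bracket -> illegal
(3,1): flips 2 -> legal
(3,5): flips 1 -> legal
(4,1): flips 1 -> legal
(4,3): no bracket -> illegal
(4,4): flips 1 -> legal
(4,5): flips 1 -> legal
(5,1): flips 1 -> legal
(5,3): no bracket -> illegal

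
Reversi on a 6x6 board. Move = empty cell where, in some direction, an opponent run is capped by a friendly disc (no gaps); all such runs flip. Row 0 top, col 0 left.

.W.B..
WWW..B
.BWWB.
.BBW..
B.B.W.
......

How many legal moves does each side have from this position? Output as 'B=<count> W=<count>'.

Answer: B=4 W=7

Derivation:
-- B to move --
(0,0): no bracket -> illegal
(0,2): flips 2 -> legal
(1,3): flips 1 -> legal
(1,4): flips 1 -> legal
(2,0): no bracket -> illegal
(3,4): flips 1 -> legal
(3,5): no bracket -> illegal
(4,3): no bracket -> illegal
(4,5): no bracket -> illegal
(5,3): no bracket -> illegal
(5,4): no bracket -> illegal
(5,5): no bracket -> illegal
B mobility = 4
-- W to move --
(0,2): no bracket -> illegal
(0,4): no bracket -> illegal
(0,5): no bracket -> illegal
(1,3): no bracket -> illegal
(1,4): no bracket -> illegal
(2,0): flips 1 -> legal
(2,5): flips 1 -> legal
(3,0): flips 3 -> legal
(3,4): no bracket -> illegal
(3,5): no bracket -> illegal
(4,1): flips 3 -> legal
(4,3): flips 2 -> legal
(5,0): no bracket -> illegal
(5,1): flips 1 -> legal
(5,2): flips 2 -> legal
(5,3): no bracket -> illegal
W mobility = 7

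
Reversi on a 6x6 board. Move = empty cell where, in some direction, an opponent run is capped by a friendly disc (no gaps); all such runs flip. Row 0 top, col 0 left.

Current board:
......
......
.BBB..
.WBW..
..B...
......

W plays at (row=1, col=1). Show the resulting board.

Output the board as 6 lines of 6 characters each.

Answer: ......
.W....
.WWB..
.WBW..
..B...
......

Derivation:
Place W at (1,1); scan 8 dirs for brackets.
Dir NW: first cell '.' (not opp) -> no flip
Dir N: first cell '.' (not opp) -> no flip
Dir NE: first cell '.' (not opp) -> no flip
Dir W: first cell '.' (not opp) -> no flip
Dir E: first cell '.' (not opp) -> no flip
Dir SW: first cell '.' (not opp) -> no flip
Dir S: opp run (2,1) capped by W -> flip
Dir SE: opp run (2,2) capped by W -> flip
All flips: (2,1) (2,2)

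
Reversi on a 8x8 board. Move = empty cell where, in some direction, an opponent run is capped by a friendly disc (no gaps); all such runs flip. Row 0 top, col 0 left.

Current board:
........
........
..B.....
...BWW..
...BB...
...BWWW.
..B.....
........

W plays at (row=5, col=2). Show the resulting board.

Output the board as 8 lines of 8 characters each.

Answer: ........
........
..B.....
...BWW..
...WB...
..WWWWW.
..B.....
........

Derivation:
Place W at (5,2); scan 8 dirs for brackets.
Dir NW: first cell '.' (not opp) -> no flip
Dir N: first cell '.' (not opp) -> no flip
Dir NE: opp run (4,3) capped by W -> flip
Dir W: first cell '.' (not opp) -> no flip
Dir E: opp run (5,3) capped by W -> flip
Dir SW: first cell '.' (not opp) -> no flip
Dir S: opp run (6,2), next='.' -> no flip
Dir SE: first cell '.' (not opp) -> no flip
All flips: (4,3) (5,3)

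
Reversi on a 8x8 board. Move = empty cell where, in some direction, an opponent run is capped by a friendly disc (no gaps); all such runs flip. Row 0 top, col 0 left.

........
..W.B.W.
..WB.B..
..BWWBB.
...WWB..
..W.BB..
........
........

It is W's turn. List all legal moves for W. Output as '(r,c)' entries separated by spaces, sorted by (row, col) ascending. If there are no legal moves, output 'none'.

Answer: (1,3) (2,1) (2,4) (2,6) (3,1) (3,7) (4,2) (4,6) (5,6) (6,4) (6,5) (6,6)

Derivation:
(0,3): no bracket -> illegal
(0,4): no bracket -> illegal
(0,5): no bracket -> illegal
(1,3): flips 1 -> legal
(1,5): no bracket -> illegal
(2,1): flips 1 -> legal
(2,4): flips 1 -> legal
(2,6): flips 1 -> legal
(2,7): no bracket -> illegal
(3,1): flips 1 -> legal
(3,7): flips 2 -> legal
(4,1): no bracket -> illegal
(4,2): flips 1 -> legal
(4,6): flips 1 -> legal
(4,7): no bracket -> illegal
(5,3): no bracket -> illegal
(5,6): flips 1 -> legal
(6,3): no bracket -> illegal
(6,4): flips 1 -> legal
(6,5): flips 1 -> legal
(6,6): flips 1 -> legal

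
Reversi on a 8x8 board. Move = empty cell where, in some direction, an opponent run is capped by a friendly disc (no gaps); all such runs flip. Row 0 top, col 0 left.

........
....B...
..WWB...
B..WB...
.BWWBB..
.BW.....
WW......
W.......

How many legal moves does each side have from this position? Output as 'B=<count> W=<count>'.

Answer: B=7 W=10

Derivation:
-- B to move --
(1,1): flips 2 -> legal
(1,2): flips 1 -> legal
(1,3): no bracket -> illegal
(2,1): flips 2 -> legal
(3,1): no bracket -> illegal
(3,2): flips 2 -> legal
(5,0): no bracket -> illegal
(5,3): flips 1 -> legal
(5,4): no bracket -> illegal
(6,2): no bracket -> illegal
(6,3): flips 1 -> legal
(7,1): flips 1 -> legal
(7,2): no bracket -> illegal
B mobility = 7
-- W to move --
(0,3): no bracket -> illegal
(0,4): no bracket -> illegal
(0,5): flips 1 -> legal
(1,3): no bracket -> illegal
(1,5): flips 1 -> legal
(2,0): no bracket -> illegal
(2,1): no bracket -> illegal
(2,5): flips 2 -> legal
(3,1): flips 2 -> legal
(3,2): no bracket -> illegal
(3,5): flips 1 -> legal
(3,6): no bracket -> illegal
(4,0): flips 1 -> legal
(4,6): flips 2 -> legal
(5,0): flips 1 -> legal
(5,3): no bracket -> illegal
(5,4): no bracket -> illegal
(5,5): flips 1 -> legal
(5,6): flips 2 -> legal
(6,2): no bracket -> illegal
W mobility = 10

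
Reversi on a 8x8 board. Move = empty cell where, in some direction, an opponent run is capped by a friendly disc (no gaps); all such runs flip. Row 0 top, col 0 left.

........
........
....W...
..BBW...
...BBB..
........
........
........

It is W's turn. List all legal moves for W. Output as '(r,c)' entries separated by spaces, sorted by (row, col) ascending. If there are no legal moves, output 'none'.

(2,1): no bracket -> illegal
(2,2): no bracket -> illegal
(2,3): no bracket -> illegal
(3,1): flips 2 -> legal
(3,5): no bracket -> illegal
(3,6): no bracket -> illegal
(4,1): no bracket -> illegal
(4,2): flips 1 -> legal
(4,6): no bracket -> illegal
(5,2): flips 1 -> legal
(5,3): no bracket -> illegal
(5,4): flips 1 -> legal
(5,5): no bracket -> illegal
(5,6): flips 1 -> legal

Answer: (3,1) (4,2) (5,2) (5,4) (5,6)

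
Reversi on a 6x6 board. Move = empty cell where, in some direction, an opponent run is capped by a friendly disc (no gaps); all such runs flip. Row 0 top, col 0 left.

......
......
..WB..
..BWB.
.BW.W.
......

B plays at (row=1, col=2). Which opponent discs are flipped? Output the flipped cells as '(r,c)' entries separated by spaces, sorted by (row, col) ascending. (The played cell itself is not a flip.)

Dir NW: first cell '.' (not opp) -> no flip
Dir N: first cell '.' (not opp) -> no flip
Dir NE: first cell '.' (not opp) -> no flip
Dir W: first cell '.' (not opp) -> no flip
Dir E: first cell '.' (not opp) -> no flip
Dir SW: first cell '.' (not opp) -> no flip
Dir S: opp run (2,2) capped by B -> flip
Dir SE: first cell 'B' (not opp) -> no flip

Answer: (2,2)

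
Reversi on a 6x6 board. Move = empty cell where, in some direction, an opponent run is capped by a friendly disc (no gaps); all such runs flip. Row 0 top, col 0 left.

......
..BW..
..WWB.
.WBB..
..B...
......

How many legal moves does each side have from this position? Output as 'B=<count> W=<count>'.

-- B to move --
(0,2): flips 1 -> legal
(0,3): flips 2 -> legal
(0,4): no bracket -> illegal
(1,1): flips 1 -> legal
(1,4): flips 2 -> legal
(2,0): flips 1 -> legal
(2,1): flips 2 -> legal
(3,0): flips 1 -> legal
(3,4): flips 1 -> legal
(4,0): no bracket -> illegal
(4,1): no bracket -> illegal
B mobility = 8
-- W to move --
(0,1): flips 1 -> legal
(0,2): flips 1 -> legal
(0,3): no bracket -> illegal
(1,1): flips 1 -> legal
(1,4): no bracket -> illegal
(1,5): no bracket -> illegal
(2,1): no bracket -> illegal
(2,5): flips 1 -> legal
(3,4): flips 2 -> legal
(3,5): flips 1 -> legal
(4,1): flips 1 -> legal
(4,3): flips 1 -> legal
(4,4): flips 1 -> legal
(5,1): no bracket -> illegal
(5,2): flips 2 -> legal
(5,3): flips 1 -> legal
W mobility = 11

Answer: B=8 W=11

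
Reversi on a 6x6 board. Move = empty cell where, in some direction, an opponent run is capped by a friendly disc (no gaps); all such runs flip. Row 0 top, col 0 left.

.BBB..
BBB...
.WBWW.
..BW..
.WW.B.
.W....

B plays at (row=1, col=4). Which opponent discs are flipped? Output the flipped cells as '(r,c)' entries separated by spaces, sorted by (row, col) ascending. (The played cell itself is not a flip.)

Answer: (2,3)

Derivation:
Dir NW: first cell 'B' (not opp) -> no flip
Dir N: first cell '.' (not opp) -> no flip
Dir NE: first cell '.' (not opp) -> no flip
Dir W: first cell '.' (not opp) -> no flip
Dir E: first cell '.' (not opp) -> no flip
Dir SW: opp run (2,3) capped by B -> flip
Dir S: opp run (2,4), next='.' -> no flip
Dir SE: first cell '.' (not opp) -> no flip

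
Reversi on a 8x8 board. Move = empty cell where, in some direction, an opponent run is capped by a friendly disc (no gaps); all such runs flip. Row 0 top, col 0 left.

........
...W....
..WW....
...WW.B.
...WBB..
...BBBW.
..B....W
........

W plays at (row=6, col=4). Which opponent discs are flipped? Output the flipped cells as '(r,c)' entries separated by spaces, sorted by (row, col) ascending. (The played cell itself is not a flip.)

Dir NW: opp run (5,3), next='.' -> no flip
Dir N: opp run (5,4) (4,4) capped by W -> flip
Dir NE: opp run (5,5), next='.' -> no flip
Dir W: first cell '.' (not opp) -> no flip
Dir E: first cell '.' (not opp) -> no flip
Dir SW: first cell '.' (not opp) -> no flip
Dir S: first cell '.' (not opp) -> no flip
Dir SE: first cell '.' (not opp) -> no flip

Answer: (4,4) (5,4)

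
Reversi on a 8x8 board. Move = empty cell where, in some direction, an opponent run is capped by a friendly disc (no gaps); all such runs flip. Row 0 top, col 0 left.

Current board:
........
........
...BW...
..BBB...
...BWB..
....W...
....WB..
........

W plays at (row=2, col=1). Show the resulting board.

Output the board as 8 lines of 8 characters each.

Place W at (2,1); scan 8 dirs for brackets.
Dir NW: first cell '.' (not opp) -> no flip
Dir N: first cell '.' (not opp) -> no flip
Dir NE: first cell '.' (not opp) -> no flip
Dir W: first cell '.' (not opp) -> no flip
Dir E: first cell '.' (not opp) -> no flip
Dir SW: first cell '.' (not opp) -> no flip
Dir S: first cell '.' (not opp) -> no flip
Dir SE: opp run (3,2) (4,3) capped by W -> flip
All flips: (3,2) (4,3)

Answer: ........
........
.W.BW...
..WBB...
...WWB..
....W...
....WB..
........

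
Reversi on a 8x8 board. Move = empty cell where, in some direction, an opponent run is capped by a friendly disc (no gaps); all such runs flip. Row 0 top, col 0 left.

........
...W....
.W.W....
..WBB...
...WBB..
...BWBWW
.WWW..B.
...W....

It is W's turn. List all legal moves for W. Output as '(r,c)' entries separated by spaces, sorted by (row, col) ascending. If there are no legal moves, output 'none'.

Answer: (2,4) (2,5) (3,5) (3,6) (4,6) (5,2) (7,5) (7,6)

Derivation:
(2,2): no bracket -> illegal
(2,4): flips 2 -> legal
(2,5): flips 1 -> legal
(3,5): flips 4 -> legal
(3,6): flips 1 -> legal
(4,2): no bracket -> illegal
(4,6): flips 2 -> legal
(5,2): flips 1 -> legal
(6,4): no bracket -> illegal
(6,5): no bracket -> illegal
(6,7): no bracket -> illegal
(7,5): flips 1 -> legal
(7,6): flips 1 -> legal
(7,7): no bracket -> illegal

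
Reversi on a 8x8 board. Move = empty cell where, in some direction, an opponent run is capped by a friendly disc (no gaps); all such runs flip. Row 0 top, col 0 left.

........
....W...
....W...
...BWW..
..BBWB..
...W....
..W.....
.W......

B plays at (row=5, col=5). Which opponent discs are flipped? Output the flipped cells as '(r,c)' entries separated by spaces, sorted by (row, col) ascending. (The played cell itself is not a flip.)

Answer: (4,4)

Derivation:
Dir NW: opp run (4,4) capped by B -> flip
Dir N: first cell 'B' (not opp) -> no flip
Dir NE: first cell '.' (not opp) -> no flip
Dir W: first cell '.' (not opp) -> no flip
Dir E: first cell '.' (not opp) -> no flip
Dir SW: first cell '.' (not opp) -> no flip
Dir S: first cell '.' (not opp) -> no flip
Dir SE: first cell '.' (not opp) -> no flip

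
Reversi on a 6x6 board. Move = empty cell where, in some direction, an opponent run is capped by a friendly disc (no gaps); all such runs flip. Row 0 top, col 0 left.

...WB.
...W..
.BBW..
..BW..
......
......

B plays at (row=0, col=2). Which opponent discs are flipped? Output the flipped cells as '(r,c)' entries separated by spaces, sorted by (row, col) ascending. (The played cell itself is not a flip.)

Answer: (0,3)

Derivation:
Dir NW: edge -> no flip
Dir N: edge -> no flip
Dir NE: edge -> no flip
Dir W: first cell '.' (not opp) -> no flip
Dir E: opp run (0,3) capped by B -> flip
Dir SW: first cell '.' (not opp) -> no flip
Dir S: first cell '.' (not opp) -> no flip
Dir SE: opp run (1,3), next='.' -> no flip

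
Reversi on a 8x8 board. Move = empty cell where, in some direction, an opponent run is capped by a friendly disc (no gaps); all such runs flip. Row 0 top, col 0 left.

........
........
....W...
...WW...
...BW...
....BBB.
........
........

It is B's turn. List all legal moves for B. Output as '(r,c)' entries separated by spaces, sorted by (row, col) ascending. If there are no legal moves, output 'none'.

Answer: (1,4) (2,2) (2,3) (2,5) (4,5)

Derivation:
(1,3): no bracket -> illegal
(1,4): flips 3 -> legal
(1,5): no bracket -> illegal
(2,2): flips 2 -> legal
(2,3): flips 1 -> legal
(2,5): flips 1 -> legal
(3,2): no bracket -> illegal
(3,5): no bracket -> illegal
(4,2): no bracket -> illegal
(4,5): flips 1 -> legal
(5,3): no bracket -> illegal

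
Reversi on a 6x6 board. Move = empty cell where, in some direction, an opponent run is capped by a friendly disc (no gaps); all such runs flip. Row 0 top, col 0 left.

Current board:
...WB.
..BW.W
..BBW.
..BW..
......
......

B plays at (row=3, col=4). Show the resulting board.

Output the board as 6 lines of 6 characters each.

Answer: ...WB.
..BW.W
..BBW.
..BBB.
......
......

Derivation:
Place B at (3,4); scan 8 dirs for brackets.
Dir NW: first cell 'B' (not opp) -> no flip
Dir N: opp run (2,4), next='.' -> no flip
Dir NE: first cell '.' (not opp) -> no flip
Dir W: opp run (3,3) capped by B -> flip
Dir E: first cell '.' (not opp) -> no flip
Dir SW: first cell '.' (not opp) -> no flip
Dir S: first cell '.' (not opp) -> no flip
Dir SE: first cell '.' (not opp) -> no flip
All flips: (3,3)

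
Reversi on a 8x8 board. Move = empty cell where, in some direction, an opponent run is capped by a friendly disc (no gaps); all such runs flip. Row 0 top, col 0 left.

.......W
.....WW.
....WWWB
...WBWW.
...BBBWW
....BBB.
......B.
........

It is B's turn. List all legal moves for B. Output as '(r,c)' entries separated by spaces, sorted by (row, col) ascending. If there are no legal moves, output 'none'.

(0,4): no bracket -> illegal
(0,5): flips 4 -> legal
(0,6): flips 4 -> legal
(1,3): no bracket -> illegal
(1,4): flips 1 -> legal
(1,7): flips 2 -> legal
(2,2): flips 1 -> legal
(2,3): flips 4 -> legal
(3,2): flips 1 -> legal
(3,7): flips 3 -> legal
(4,2): no bracket -> illegal
(5,7): no bracket -> illegal

Answer: (0,5) (0,6) (1,4) (1,7) (2,2) (2,3) (3,2) (3,7)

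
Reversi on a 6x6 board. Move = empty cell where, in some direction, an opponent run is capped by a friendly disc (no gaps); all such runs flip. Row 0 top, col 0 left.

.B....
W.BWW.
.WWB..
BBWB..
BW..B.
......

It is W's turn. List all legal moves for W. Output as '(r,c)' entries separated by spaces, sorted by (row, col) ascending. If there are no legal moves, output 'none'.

Answer: (0,2) (0,3) (1,1) (2,4) (3,4) (4,3) (5,5)

Derivation:
(0,0): no bracket -> illegal
(0,2): flips 1 -> legal
(0,3): flips 1 -> legal
(1,1): flips 1 -> legal
(2,0): no bracket -> illegal
(2,4): flips 1 -> legal
(3,4): flips 1 -> legal
(3,5): no bracket -> illegal
(4,2): no bracket -> illegal
(4,3): flips 2 -> legal
(4,5): no bracket -> illegal
(5,0): no bracket -> illegal
(5,1): no bracket -> illegal
(5,3): no bracket -> illegal
(5,4): no bracket -> illegal
(5,5): flips 2 -> legal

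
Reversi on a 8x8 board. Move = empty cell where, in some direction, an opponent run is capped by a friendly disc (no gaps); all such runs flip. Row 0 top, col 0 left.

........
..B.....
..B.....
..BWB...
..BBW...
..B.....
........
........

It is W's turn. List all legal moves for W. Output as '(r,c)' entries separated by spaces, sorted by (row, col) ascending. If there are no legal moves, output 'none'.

Answer: (1,1) (2,4) (3,1) (3,5) (4,1) (5,1) (5,3)

Derivation:
(0,1): no bracket -> illegal
(0,2): no bracket -> illegal
(0,3): no bracket -> illegal
(1,1): flips 1 -> legal
(1,3): no bracket -> illegal
(2,1): no bracket -> illegal
(2,3): no bracket -> illegal
(2,4): flips 1 -> legal
(2,5): no bracket -> illegal
(3,1): flips 1 -> legal
(3,5): flips 1 -> legal
(4,1): flips 2 -> legal
(4,5): no bracket -> illegal
(5,1): flips 1 -> legal
(5,3): flips 1 -> legal
(5,4): no bracket -> illegal
(6,1): no bracket -> illegal
(6,2): no bracket -> illegal
(6,3): no bracket -> illegal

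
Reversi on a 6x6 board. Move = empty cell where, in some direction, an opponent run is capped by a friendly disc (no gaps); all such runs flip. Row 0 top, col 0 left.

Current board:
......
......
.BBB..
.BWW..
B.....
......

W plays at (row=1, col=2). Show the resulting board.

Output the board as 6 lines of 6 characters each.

Answer: ......
..W...
.BWB..
.BWW..
B.....
......

Derivation:
Place W at (1,2); scan 8 dirs for brackets.
Dir NW: first cell '.' (not opp) -> no flip
Dir N: first cell '.' (not opp) -> no flip
Dir NE: first cell '.' (not opp) -> no flip
Dir W: first cell '.' (not opp) -> no flip
Dir E: first cell '.' (not opp) -> no flip
Dir SW: opp run (2,1), next='.' -> no flip
Dir S: opp run (2,2) capped by W -> flip
Dir SE: opp run (2,3), next='.' -> no flip
All flips: (2,2)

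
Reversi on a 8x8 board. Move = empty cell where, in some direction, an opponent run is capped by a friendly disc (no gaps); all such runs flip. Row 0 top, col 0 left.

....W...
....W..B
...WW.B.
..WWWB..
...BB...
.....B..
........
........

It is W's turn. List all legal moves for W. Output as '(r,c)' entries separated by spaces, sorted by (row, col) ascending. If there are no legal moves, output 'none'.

(0,6): no bracket -> illegal
(0,7): no bracket -> illegal
(1,5): no bracket -> illegal
(1,6): no bracket -> illegal
(2,5): no bracket -> illegal
(2,7): no bracket -> illegal
(3,6): flips 1 -> legal
(3,7): no bracket -> illegal
(4,2): no bracket -> illegal
(4,5): no bracket -> illegal
(4,6): flips 1 -> legal
(5,2): flips 1 -> legal
(5,3): flips 1 -> legal
(5,4): flips 2 -> legal
(5,6): no bracket -> illegal
(6,4): no bracket -> illegal
(6,5): no bracket -> illegal
(6,6): flips 2 -> legal

Answer: (3,6) (4,6) (5,2) (5,3) (5,4) (6,6)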